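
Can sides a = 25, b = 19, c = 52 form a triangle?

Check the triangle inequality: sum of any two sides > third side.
a + b vs c: 25 + 19 = 44 ≤ 52  ✗
a + c vs b: 25 + 52 = 77 > 19  ✓
b + c vs a: 19 + 52 = 71 > 25  ✓

No: 25 + 19 = 44 is not > 52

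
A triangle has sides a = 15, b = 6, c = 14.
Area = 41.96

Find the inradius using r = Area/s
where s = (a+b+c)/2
s = (15 + 6 + 14)/2 = 35/2 = 17.5
r = Area/s = 41.96/17.5 ≈ 2.39771

r = 2.398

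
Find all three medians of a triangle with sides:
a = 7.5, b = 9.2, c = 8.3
Median formula: m_a = ½√(2b² + 2c² − a²) (and cyclically). a² = 56.25, b² = 84.64, c² = 68.89.
m_a = ½√(2·84.64 + 2·68.89 − 56.25) = ½√250.81 ≈ ½·15.837 ≈ 7.91849
m_b = ½√(2·56.25 + 2·68.89 − 84.64) = ½√165.64 ≈ ½·12.8701 ≈ 6.43506
m_c = ½√(2·56.25 + 2·84.64 − 68.89) = ½√212.89 ≈ ½·14.5908 ≈ 7.29538

m_a = 7.918, m_b = 6.435, m_c = 7.295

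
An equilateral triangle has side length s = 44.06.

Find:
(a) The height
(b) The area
(a) The height splits the triangle into two 30-60-90 halves: h = s·√3/2 = 44.06·1.73205/2 ≈ 76.3142/2 ≈ 38.1571
(b) Area = (√3/4)·s² = (√3/4)·44.06² = (√3/4)·1941.2836 ≈ 0.433013·1941.2836 ≈ 840.6

Height = 38.16, Area = 840.6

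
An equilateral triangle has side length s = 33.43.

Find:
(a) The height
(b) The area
(a) The height splits the triangle into two 30-60-90 halves: h = s·√3/2 = 33.43·1.73205/2 ≈ 57.9025/2 ≈ 28.9512
(b) Area = (√3/4)·s² = (√3/4)·33.43² = (√3/4)·1117.5649 ≈ 0.433013·1117.5649 ≈ 483.92

Height = 28.95, Area = 483.9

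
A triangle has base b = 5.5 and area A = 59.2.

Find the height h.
A = ½·b·h  ⇒  h = 2A/b = 2·59.2/5.5 = 118.4/5.5 ≈ 21.5273

h = 21.53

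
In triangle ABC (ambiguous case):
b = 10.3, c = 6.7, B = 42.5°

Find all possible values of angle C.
b/sin(B) = c/sin(C)  ⇒  sin(C) = c·sin(B)/b = 6.7·sin(42.5°)/10.3
sin(42.5°) ≈ 0.67559
sin(C) ≈ 6.7·0.67559/10.3 ≈ 4.52645/10.3 ≈ 0.439462
Candidate 1: C₁ = arcsin(0.439462) ≈ 26.0695°  →  A = 180° − 42.5° − 26.0695° ≈ 111.43° > 0, valid
Candidate 2: C₂ = 180° − C₁ ≈ 153.93°  →  A = 180° − 42.5° − 153.93° ≈ -16.4305° ≤ 0, not a valid triangle

C = 26.07° (one solution)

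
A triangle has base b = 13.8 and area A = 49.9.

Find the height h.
A = ½·b·h  ⇒  h = 2A/b = 2·49.9/13.8 = 99.8/13.8 ≈ 7.23188

h = 7.232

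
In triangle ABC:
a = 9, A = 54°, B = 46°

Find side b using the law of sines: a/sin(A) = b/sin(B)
a/sin(A) = b/sin(B)  ⇒  b = a·sin(B)/sin(A) = 9·sin(46°)/sin(54°)
sin(46°) ≈ 0.71934, sin(54°) ≈ 0.809017
b ≈ 9·0.71934/0.809017 ≈ 6.47406/0.809017 ≈ 8.00238

b = 8.002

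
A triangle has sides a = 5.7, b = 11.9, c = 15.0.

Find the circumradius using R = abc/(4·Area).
First find the area with Heron's formula.
s = (5.7 + 11.9 + 15.0)/2 = 16.3
Area = √(s(s−a)(s−b)(s−c)) = √(16.3·10.6·4.4·1.3) ≈ √988.302 ≈ 31.4373
abc = 5.7·11.9·15.0 = 1017.45
R = abc/(4·Area) ≈ 1017.45/(4·31.4373) = 1017.45/125.749 ≈ 8.09111

R = 8.091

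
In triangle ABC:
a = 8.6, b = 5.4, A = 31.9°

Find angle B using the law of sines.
a/sin(A) = b/sin(B)  ⇒  sin(B) = b·sin(A)/a = 5.4·sin(31.9°)/8.6
sin(31.9°) ≈ 0.528438
sin(B) ≈ 5.4·0.528438/8.6 ≈ 2.85357/8.6 ≈ 0.33181
B = arcsin(0.33181) ≈ 19.3787°
(Since b ≤ a we need B ≤ A, so the obtuse alternative 180° − 19.3787° ≈ 160.621° is rejected.)

B = 19.38°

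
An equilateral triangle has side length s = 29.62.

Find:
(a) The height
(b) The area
(a) The height splits the triangle into two 30-60-90 halves: h = s·√3/2 = 29.62·1.73205/2 ≈ 51.3033/2 ≈ 25.6517
(b) Area = (√3/4)·s² = (√3/4)·29.62² = (√3/4)·877.3444 ≈ 0.433013·877.3444 ≈ 379.901

Height = 25.65, Area = 379.9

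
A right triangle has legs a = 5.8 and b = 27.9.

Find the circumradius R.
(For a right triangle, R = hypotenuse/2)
Hypotenuse c = √(a² + b²) = √(33.64 + 778.41) = √812.05 ≈ 28.4965
R = c/2 ≈ 28.4965/2 ≈ 14.2482

R = 14.25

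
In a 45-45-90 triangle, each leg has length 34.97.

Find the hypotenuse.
In a 45-45-90 triangle the sides are in ratio 1 : 1 : √2, so hypotenuse = leg·√2.
Hypotenuse = 34.97·√2 ≈ 34.97·1.41421 ≈ 49.455

Hypotenuse = 34.97√2 = 49.46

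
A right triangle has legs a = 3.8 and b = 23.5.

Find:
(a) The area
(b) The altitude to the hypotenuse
(a) The legs are perpendicular, so Area = ½·a·b = ½·3.8·23.5 = ½·89.3 = 44.65
(b) Hypotenuse c = √(a² + b²) = √(14.44 + 552.25) = √566.69 ≈ 23.8053
    Area = ½·c·h_c  ⇒  h_c = 2·Area/c = 89.3/23.8053 ≈ 3.75127

Area = 44.65, h_c = 3.751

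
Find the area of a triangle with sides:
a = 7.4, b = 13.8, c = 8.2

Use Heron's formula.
s = (7.4 + 13.8 + 8.2)/2 = 29.4/2 = 14.7
s − a = 7.3, s − b = 0.9, s − c = 6.5
s(s−a)(s−b)(s−c) = 14.7·7.3·0.9·6.5 ≈ 627.764
Area = √627.764 ≈ 25.0552

Area = 25.06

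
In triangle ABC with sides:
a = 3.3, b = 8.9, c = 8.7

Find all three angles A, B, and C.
Law of cosines for each angle (a² = 10.89, b² = 79.21, c² = 75.69):
cos(A) = (b² + c² − a²)/(2bc) = (79.21 + 75.69 − 10.89)/(2·8.9·8.7) = 144.01/154.86 ≈ 0.929937  ⇒  A ≈ 21.575°
cos(B) = (a² + c² − b²)/(2ac) = (10.89 + 75.69 − 79.21)/(2·3.3·8.7) = 7.37/57.42 ≈ 0.128352  ⇒  B ≈ 82.6256°
cos(C) = (a² + b² − c²)/(2ab) = (10.89 + 79.21 − 75.69)/(2·3.3·8.9) = 14.41/58.74 ≈ 0.245318  ⇒  C ≈ 75.7994°
Check: A + B + C ≈ 180°

A = 21.58°, B = 82.63°, C = 75.8°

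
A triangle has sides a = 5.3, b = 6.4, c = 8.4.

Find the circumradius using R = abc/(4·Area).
First find the area with Heron's formula.
s = (5.3 + 6.4 + 8.4)/2 = 10.05
Area = √(s(s−a)(s−b)(s−c)) = √(10.05·4.75·3.65·1.65) ≈ √287.499 ≈ 16.9558
abc = 5.3·6.4·8.4 = 284.928
R = abc/(4·Area) ≈ 284.928/(4·16.9558) = 284.928/67.8232 ≈ 4.20104

R = 4.201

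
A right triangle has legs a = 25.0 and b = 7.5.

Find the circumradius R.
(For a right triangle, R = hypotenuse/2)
Hypotenuse c = √(a² + b²) = √(625 + 56.25) = √681.25 ≈ 26.1008
R = c/2 ≈ 26.1008/2 ≈ 13.0504

R = 13.05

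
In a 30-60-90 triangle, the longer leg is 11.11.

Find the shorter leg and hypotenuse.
In a 30-60-90 triangle the sides are in ratio 1 : √3 : 2, so short leg = long leg/√3 and hypotenuse = 2·(short leg).
Short leg = 11.11/√3 ≈ 11.11/1.73205 ≈ 6.41436
Hypotenuse = 2·6.41436 ≈ 12.8287

Short leg = 6.414, Hypotenuse = 12.83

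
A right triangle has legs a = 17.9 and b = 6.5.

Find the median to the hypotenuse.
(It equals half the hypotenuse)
Hypotenuse c = √(a² + b²) = √(320.41 + 42.25) = √362.66 ≈ 19.0436
Median to hypotenuse = c/2 ≈ 19.0436/2 ≈ 9.52182

Median = 9.522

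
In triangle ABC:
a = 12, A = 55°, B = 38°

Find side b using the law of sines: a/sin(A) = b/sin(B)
a/sin(A) = b/sin(B)  ⇒  b = a·sin(B)/sin(A) = 12·sin(38°)/sin(55°)
sin(38°) ≈ 0.615661, sin(55°) ≈ 0.819152
b ≈ 12·0.615661/0.819152 ≈ 7.38794/0.819152 ≈ 9.01901

b = 9.019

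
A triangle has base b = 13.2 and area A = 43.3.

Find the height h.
A = ½·b·h  ⇒  h = 2A/b = 2·43.3/13.2 = 86.6/13.2 ≈ 6.56061

h = 6.561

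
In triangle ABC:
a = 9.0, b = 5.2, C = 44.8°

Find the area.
Two sides and the included angle (SAS): A = ½·a·b·sin(C) = ½·9.0·5.2·sin(44.8°)
sin(44.8°) ≈ 0.704634
A ≈ ½·46.8·0.704634 = 23.4·0.704634 ≈ 16.4884

Area = 16.49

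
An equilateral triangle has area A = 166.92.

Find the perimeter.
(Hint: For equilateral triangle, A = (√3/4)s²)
A = (√3/4)s²  ⇒  s² = 4A/√3 = 4·166.92/√3 = 667.68/1.73205 ≈ 385.485
s ≈ √385.485 ≈ 19.6338
Perimeter = 3s ≈ 3·19.6338 ≈ 58.9013

Perimeter = 58.9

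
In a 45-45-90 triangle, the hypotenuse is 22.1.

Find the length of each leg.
In a 45-45-90 triangle hypotenuse = leg·√2, so leg = hypotenuse/√2.
Leg = 22.1/√2 ≈ 22.1/1.41421 ≈ 15.6271

Each leg = 15.63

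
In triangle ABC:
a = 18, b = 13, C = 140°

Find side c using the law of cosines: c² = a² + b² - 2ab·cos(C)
c² = 18² + 13² − 2·18·13·cos(140°)
cos(140°) ≈ -0.766044
c² ≈ 324 + 169 − 468·(-0.766044) ≈ 493 + 358.509 ≈ 851.509
c ≈ √851.509 ≈ 29.1806

c = 29.18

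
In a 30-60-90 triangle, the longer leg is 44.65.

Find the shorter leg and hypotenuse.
In a 30-60-90 triangle the sides are in ratio 1 : √3 : 2, so short leg = long leg/√3 and hypotenuse = 2·(short leg).
Short leg = 44.65/√3 ≈ 44.65/1.73205 ≈ 25.7787
Hypotenuse = 2·25.7787 ≈ 51.5574

Short leg = 25.78, Hypotenuse = 51.56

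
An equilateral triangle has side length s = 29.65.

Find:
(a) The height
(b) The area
(a) The height splits the triangle into two 30-60-90 halves: h = s·√3/2 = 29.65·1.73205/2 ≈ 51.3553/2 ≈ 25.6777
(b) Area = (√3/4)·s² = (√3/4)·29.65² = (√3/4)·879.1225 ≈ 0.433013·879.1225 ≈ 380.671

Height = 25.68, Area = 380.7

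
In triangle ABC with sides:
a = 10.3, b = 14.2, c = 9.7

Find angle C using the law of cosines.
c² = a² + b² − 2ab·cos(C)  ⇒  cos(C) = (a² + b² − c²)/(2ab)
cos(C) = (10.3² + 14.2² − 9.7²)/(2·10.3·14.2) = (106.09 + 201.64 − 94.09)/292.52 = 213.64/292.52 ≈ 0.730343
C = arccos(0.730343) ≈ 43.0848°

C = 43.08°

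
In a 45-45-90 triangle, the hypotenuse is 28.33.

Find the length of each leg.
In a 45-45-90 triangle hypotenuse = leg·√2, so leg = hypotenuse/√2.
Leg = 28.33/√2 ≈ 28.33/1.41421 ≈ 20.0323

Each leg = 20.03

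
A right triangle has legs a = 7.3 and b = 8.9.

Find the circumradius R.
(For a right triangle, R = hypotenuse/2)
Hypotenuse c = √(a² + b²) = √(53.29 + 79.21) = √132.5 ≈ 11.5109
R = c/2 ≈ 11.5109/2 ≈ 5.75543

R = 5.755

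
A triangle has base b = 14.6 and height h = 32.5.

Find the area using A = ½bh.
A = ½·b·h = ½·14.6·32.5 = ½·474.5 = 237.25

Area = 237.25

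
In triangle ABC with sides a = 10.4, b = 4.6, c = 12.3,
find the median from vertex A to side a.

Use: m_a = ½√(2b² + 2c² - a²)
m_a = ½√(2·4.6² + 2·12.3² − 10.4²) = ½√(2·21.16 + 2·151.29 − 108.16) = ½√(42.32 + 302.58 − 108.16) = ½√236.74
√236.74 ≈ 15.3864, so m_a ≈ 7.69318

m_a = 7.693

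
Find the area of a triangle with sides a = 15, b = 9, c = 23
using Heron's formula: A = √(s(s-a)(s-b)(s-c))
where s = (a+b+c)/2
s = (15 + 9 + 23)/2 = 47/2 = 23.5
s − a = 8.5, s − b = 14.5, s − c = 0.5
s(s−a)(s−b)(s−c) = 23.5·8.5·14.5·0.5 = 1448.1875
Area = √1448.1875 ≈ 38.0551

s = 23.5, Area = 38.06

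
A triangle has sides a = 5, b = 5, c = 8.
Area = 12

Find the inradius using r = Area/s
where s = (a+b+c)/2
s = (5 + 5 + 8)/2 = 18/2 = 9
r = Area/s = 12/9 ≈ 1.33333

r = 1.333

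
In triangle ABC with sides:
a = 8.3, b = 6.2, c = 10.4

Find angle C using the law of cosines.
c² = a² + b² − 2ab·cos(C)  ⇒  cos(C) = (a² + b² − c²)/(2ab)
cos(C) = (8.3² + 6.2² − 10.4²)/(2·8.3·6.2) = (68.89 + 38.44 − 108.16)/102.92 = -0.83/102.92 ≈ -0.00806452
C = arccos(-0.00806452) ≈ 90.4621°

C = 90.46°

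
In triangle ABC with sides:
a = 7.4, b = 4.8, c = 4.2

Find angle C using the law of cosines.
c² = a² + b² − 2ab·cos(C)  ⇒  cos(C) = (a² + b² − c²)/(2ab)
cos(C) = (7.4² + 4.8² − 4.2²)/(2·7.4·4.8) = (54.76 + 23.04 − 17.64)/71.04 = 60.16/71.04 ≈ 0.846847
C = arccos(0.846847) ≈ 32.1296°

C = 32.13°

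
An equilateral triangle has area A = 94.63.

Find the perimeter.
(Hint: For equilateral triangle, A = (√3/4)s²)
A = (√3/4)s²  ⇒  s² = 4A/√3 = 4·94.63/√3 = 378.52/1.73205 ≈ 218.539
s ≈ √218.539 ≈ 14.7831
Perimeter = 3s ≈ 3·14.7831 ≈ 44.3492

Perimeter = 44.35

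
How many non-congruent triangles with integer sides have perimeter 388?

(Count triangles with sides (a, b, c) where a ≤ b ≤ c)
Let a ≤ b ≤ c with a + b + c = 388. The only binding inequality is a + b > c, i.e. 388 − c > c, so c < 388/2; and c ≥ 388/3 since c is the largest side.
So 130 ≤ c ≤ 193. For each c, b runs from ⌈(388 − c)/2⌉ up to c (then a = 388 − b − c satisfies 1 ≤ a ≤ b automatically), giving c − ⌈(388 − c)/2⌉ + 1 choices.
Summing over c: 2 + 3 + 5 + 6 + … + 95 + 96  (64 terms, c = 130, …, 193) = 3136
Check (closed form: nearest integer to p²/48 for even p, (p+3)²/48 for odd p): 388²/48 = 150544/48 ≈ 3136.33 → 3136

3136 triangles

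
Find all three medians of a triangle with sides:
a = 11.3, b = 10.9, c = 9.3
Median formula: m_a = ½√(2b² + 2c² − a²) (and cyclically). a² = 127.69, b² = 118.81, c² = 86.49.
m_a = ½√(2·118.81 + 2·86.49 − 127.69) = ½√282.91 ≈ ½·16.8199 ≈ 8.40996
m_b = ½√(2·127.69 + 2·86.49 − 118.81) = ½√309.55 ≈ ½·17.594 ≈ 8.79702
m_c = ½√(2·127.69 + 2·118.81 − 86.49) = ½√406.51 ≈ ½·20.1621 ≈ 10.081

m_a = 8.41, m_b = 8.797, m_c = 10.08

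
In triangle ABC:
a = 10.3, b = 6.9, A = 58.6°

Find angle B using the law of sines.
a/sin(A) = b/sin(B)  ⇒  sin(B) = b·sin(A)/a = 6.9·sin(58.6°)/10.3
sin(58.6°) ≈ 0.853551
sin(B) ≈ 6.9·0.853551/10.3 ≈ 5.8895/10.3 ≈ 0.571796
B = arcsin(0.571796) ≈ 34.8756°
(Since b ≤ a we need B ≤ A, so the obtuse alternative 180° − 34.8756° ≈ 145.124° is rejected.)

B = 34.88°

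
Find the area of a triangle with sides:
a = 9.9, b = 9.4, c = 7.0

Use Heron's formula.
s = (9.9 + 9.4 + 7.0)/2 = 26.3/2 = 13.15
s − a = 3.25, s − b = 3.75, s − c = 6.15
s(s−a)(s−b)(s−c) = 13.15·3.25·3.75·6.15 ≈ 985.634
Area = √985.634 ≈ 31.3948

Area = 31.39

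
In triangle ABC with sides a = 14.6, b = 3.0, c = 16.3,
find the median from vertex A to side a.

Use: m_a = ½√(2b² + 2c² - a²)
m_a = ½√(2·3.0² + 2·16.3² − 14.6²) = ½√(2·9 + 2·265.69 − 213.16) = ½√(18 + 531.38 − 213.16) = ½√336.22
√336.22 ≈ 18.3363, so m_a ≈ 9.16815

m_a = 9.168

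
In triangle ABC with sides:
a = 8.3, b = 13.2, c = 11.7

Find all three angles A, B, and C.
Law of cosines for each angle (a² = 68.89, b² = 174.24, c² = 136.89):
cos(A) = (b² + c² − a²)/(2bc) = (174.24 + 136.89 − 68.89)/(2·13.2·11.7) = 242.24/308.88 ≈ 0.784253  ⇒  A ≈ 38.3484°
cos(B) = (a² + c² − b²)/(2ac) = (68.89 + 136.89 − 174.24)/(2·8.3·11.7) = 31.54/194.22 ≈ 0.162393  ⇒  B ≈ 80.6542°
cos(C) = (a² + b² − c²)/(2ab) = (68.89 + 174.24 − 136.89)/(2·8.3·13.2) = 106.24/219.12 ≈ 0.484848  ⇒  C ≈ 60.9975°
Check: A + B + C ≈ 180°

A = 38.35°, B = 80.65°, C = 61°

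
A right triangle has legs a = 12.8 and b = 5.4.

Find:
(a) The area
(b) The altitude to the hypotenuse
(a) The legs are perpendicular, so Area = ½·a·b = ½·12.8·5.4 = ½·69.12 = 34.56
(b) Hypotenuse c = √(a² + b²) = √(163.84 + 29.16) = √193 ≈ 13.8924
    Area = ½·c·h_c  ⇒  h_c = 2·Area/c = 69.12/13.8924 ≈ 4.97537

Area = 34.56, h_c = 4.975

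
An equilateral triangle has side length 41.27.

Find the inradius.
r = Area/s with s the semi-perimeter.
Area = (√3/4)·41.27² = (√3/4)·1703.2129 ≈ 0.433013·1703.2129 ≈ 737.513
s = 3·41.27/2 = 61.905
r ≈ 737.513/61.905 ≈ 11.9136
(Equivalently r = side/(2√3) = 41.27/3.4641 ≈ 11.9136.)

r = 11.91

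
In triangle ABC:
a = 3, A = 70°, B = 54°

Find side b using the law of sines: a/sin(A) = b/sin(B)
a/sin(A) = b/sin(B)  ⇒  b = a·sin(B)/sin(A) = 3·sin(54°)/sin(70°)
sin(54°) ≈ 0.809017, sin(70°) ≈ 0.939693
b ≈ 3·0.809017/0.939693 ≈ 2.42705/0.939693 ≈ 2.58281

b = 2.583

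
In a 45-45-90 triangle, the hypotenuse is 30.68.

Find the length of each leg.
In a 45-45-90 triangle hypotenuse = leg·√2, so leg = hypotenuse/√2.
Leg = 30.68/√2 ≈ 30.68/1.41421 ≈ 21.694

Each leg = 21.69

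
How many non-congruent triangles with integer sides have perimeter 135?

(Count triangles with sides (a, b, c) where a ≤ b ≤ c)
Let a ≤ b ≤ c with a + b + c = 135. The only binding inequality is a + b > c, i.e. 135 − c > c, so c < 135/2; and c ≥ 135/3 since c is the largest side.
So 45 ≤ c ≤ 67. For each c, b runs from ⌈(135 − c)/2⌉ up to c (then a = 135 − b − c satisfies 1 ≤ a ≤ b automatically), giving c − ⌈(135 − c)/2⌉ + 1 choices.
Summing over c: 1 + 2 + 4 + 5 + … + 32 + 34  (23 terms, c = 45, …, 67) = 397
Check (closed form: nearest integer to p²/48 for even p, (p+3)²/48 for odd p): (135+3)²/48 = 138²/48 = 19044/48 ≈ 396.75 → 397

397 triangles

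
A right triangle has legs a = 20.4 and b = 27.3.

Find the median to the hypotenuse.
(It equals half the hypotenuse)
Hypotenuse c = √(a² + b²) = √(416.16 + 745.29) = √1161.45 ≈ 34.0801
Median to hypotenuse = c/2 ≈ 34.0801/2 ≈ 17.04

Median = 17.04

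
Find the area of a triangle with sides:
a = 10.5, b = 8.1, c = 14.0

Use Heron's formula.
s = (10.5 + 8.1 + 14.0)/2 = 32.6/2 = 16.3
s − a = 5.8, s − b = 8.2, s − c = 2.3
s(s−a)(s−b)(s−c) = 16.3·5.8·8.2·2.3 ≈ 1783.02
Area = √1783.02 ≈ 42.2259

Area = 42.23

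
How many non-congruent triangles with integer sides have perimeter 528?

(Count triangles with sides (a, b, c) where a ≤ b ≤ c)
Let a ≤ b ≤ c with a + b + c = 528. The only binding inequality is a + b > c, i.e. 528 − c > c, so c < 528/2; and c ≥ 528/3 since c is the largest side.
So 176 ≤ c ≤ 263. For each c, b runs from ⌈(528 − c)/2⌉ up to c (then a = 528 − b − c satisfies 1 ≤ a ≤ b automatically), giving c − ⌈(528 − c)/2⌉ + 1 choices.
Summing over c: 1 + 2 + 4 + 5 + … + 130 + 131  (88 terms, c = 176, …, 263) = 5808
Check (closed form: nearest integer to p²/48 for even p, (p+3)²/48 for odd p): 528²/48 = 278784/48 ≈ 5808.00 → 5808

5808 triangles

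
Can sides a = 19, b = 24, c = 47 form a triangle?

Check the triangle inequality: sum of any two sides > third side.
a + b vs c: 19 + 24 = 43 ≤ 47  ✗
a + c vs b: 19 + 47 = 66 > 24  ✓
b + c vs a: 24 + 47 = 71 > 19  ✓

No: 19 + 24 = 43 is not > 47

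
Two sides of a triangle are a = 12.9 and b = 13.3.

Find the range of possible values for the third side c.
Triangle inequality: |a − b| < c < a + b
|a − b| = |12.9 − 13.3| = 0.4
a + b = 12.9 + 13.3 = 26.2

0.4 < c < 26.2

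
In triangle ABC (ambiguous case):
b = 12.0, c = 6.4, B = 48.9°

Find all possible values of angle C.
b/sin(B) = c/sin(C)  ⇒  sin(C) = c·sin(B)/b = 6.4·sin(48.9°)/12.0
sin(48.9°) ≈ 0.753563
sin(C) ≈ 6.4·0.753563/12.0 ≈ 4.82281/12.0 ≈ 0.4019
Candidate 1: C₁ = arcsin(0.4019) ≈ 23.697°  →  A = 180° − 48.9° − 23.697° ≈ 107.403° > 0, valid
Candidate 2: C₂ = 180° − C₁ ≈ 156.303°  →  A = 180° − 48.9° − 156.303° ≈ -25.203° ≤ 0, not a valid triangle

C = 23.7° (one solution)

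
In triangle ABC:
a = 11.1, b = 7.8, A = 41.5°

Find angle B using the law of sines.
a/sin(A) = b/sin(B)  ⇒  sin(B) = b·sin(A)/a = 7.8·sin(41.5°)/11.1
sin(41.5°) ≈ 0.66262
sin(B) ≈ 7.8·0.66262/11.1 ≈ 5.16844/11.1 ≈ 0.465625
B = arcsin(0.465625) ≈ 27.7507°
(Since b ≤ a we need B ≤ A, so the obtuse alternative 180° − 27.7507° ≈ 152.249° is rejected.)

B = 27.75°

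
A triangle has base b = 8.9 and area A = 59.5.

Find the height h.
A = ½·b·h  ⇒  h = 2A/b = 2·59.5/8.9 = 119/8.9 ≈ 13.3708

h = 13.37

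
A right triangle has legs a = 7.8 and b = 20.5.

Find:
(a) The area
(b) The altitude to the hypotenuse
(a) The legs are perpendicular, so Area = ½·a·b = ½·7.8·20.5 = ½·159.9 = 79.95
(b) Hypotenuse c = √(a² + b²) = √(60.84 + 420.25) = √481.09 ≈ 21.9338
    Area = ½·c·h_c  ⇒  h_c = 2·Area/c = 159.9/21.9338 ≈ 7.29013

Area = 79.95, h_c = 7.29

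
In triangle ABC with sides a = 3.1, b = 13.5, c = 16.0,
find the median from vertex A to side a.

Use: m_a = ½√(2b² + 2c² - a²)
m_a = ½√(2·13.5² + 2·16.0² − 3.1²) = ½√(2·182.25 + 2·256 − 9.61) = ½√(364.5 + 512 − 9.61) = ½√866.89
√866.89 ≈ 29.443, so m_a ≈ 14.7215

m_a = 14.72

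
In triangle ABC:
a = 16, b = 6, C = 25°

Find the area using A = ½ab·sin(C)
A = ½·a·b·sin(C) = ½·16·6·sin(25°)
sin(25°) ≈ 0.422618
A ≈ ½·96·0.422618 = 48·0.422618 ≈ 20.2857

Area = 20.29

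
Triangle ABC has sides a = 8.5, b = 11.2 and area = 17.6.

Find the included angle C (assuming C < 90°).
Area = ½·a·b·sin(C)  ⇒  sin(C) = 2·Area/(a·b) = 2·17.6/(8.5·11.2) = 35.2/95.2 ≈ 0.369748
C = arcsin(0.369748) ≈ 21.7001° (taking the acute solution since C < 90°)

C = 21.7°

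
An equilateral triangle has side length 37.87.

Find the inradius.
r = Area/s with s the semi-perimeter.
Area = (√3/4)·37.87² = (√3/4)·1434.1369 ≈ 0.433013·1434.1369 ≈ 620.999
s = 3·37.87/2 = 56.805
r ≈ 620.999/56.805 ≈ 10.9321
(Equivalently r = side/(2√3) = 37.87/3.4641 ≈ 10.9321.)

r = 10.93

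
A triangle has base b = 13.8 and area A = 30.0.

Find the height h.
A = ½·b·h  ⇒  h = 2A/b = 2·30.0/13.8 = 60/13.8 ≈ 4.34783

h = 4.348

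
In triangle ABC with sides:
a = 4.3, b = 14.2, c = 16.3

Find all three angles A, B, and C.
Law of cosines for each angle (a² = 18.49, b² = 201.64, c² = 265.69):
cos(A) = (b² + c² − a²)/(2bc) = (201.64 + 265.69 − 18.49)/(2·14.2·16.3) = 448.84/462.92 ≈ 0.969584  ⇒  A ≈ 14.1675°
cos(B) = (a² + c² − b²)/(2ac) = (18.49 + 265.69 − 201.64)/(2·4.3·16.3) = 82.54/140.18 ≈ 0.588814  ⇒  B ≈ 53.9271°
cos(C) = (a² + b² − c²)/(2ab) = (18.49 + 201.64 − 265.69)/(2·4.3·14.2) = -45.56/122.12 ≈ -0.373076  ⇒  C ≈ 111.905°
Check: A + B + C ≈ 180°

A = 14.17°, B = 53.93°, C = 111.9°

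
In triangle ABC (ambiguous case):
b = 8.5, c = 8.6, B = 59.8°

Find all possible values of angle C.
b/sin(B) = c/sin(C)  ⇒  sin(C) = c·sin(B)/b = 8.6·sin(59.8°)/8.5
sin(59.8°) ≈ 0.864275
sin(C) ≈ 8.6·0.864275/8.5 ≈ 7.43276/8.5 ≈ 0.874443
Candidate 1: C₁ = arcsin(0.874443) ≈ 60.9791°  →  A = 180° − 59.8° − 60.9791° ≈ 59.2209° > 0, valid
Candidate 2: C₂ = 180° − C₁ ≈ 119.021°  →  A = 180° − 59.8° − 119.021° ≈ 1.17909° > 0, valid

C = 60.98° or C = 119° (two solutions)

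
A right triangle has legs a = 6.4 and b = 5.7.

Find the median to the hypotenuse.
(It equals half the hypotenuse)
Hypotenuse c = √(a² + b²) = √(40.96 + 32.49) = √73.45 ≈ 8.5703
Median to hypotenuse = c/2 ≈ 8.5703/2 ≈ 4.28515

Median = 4.285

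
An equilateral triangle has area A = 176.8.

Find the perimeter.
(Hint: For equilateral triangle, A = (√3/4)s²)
A = (√3/4)s²  ⇒  s² = 4A/√3 = 4·176.8/√3 = 707.2/1.73205 ≈ 408.302
s ≈ √408.302 ≈ 20.2065
Perimeter = 3s ≈ 3·20.2065 ≈ 60.6195

Perimeter = 60.62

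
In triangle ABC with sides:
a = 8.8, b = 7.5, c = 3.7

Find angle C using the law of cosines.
c² = a² + b² − 2ab·cos(C)  ⇒  cos(C) = (a² + b² − c²)/(2ab)
cos(C) = (8.8² + 7.5² − 3.7²)/(2·8.8·7.5) = (77.44 + 56.25 − 13.69)/132 = 120/132 ≈ 0.909091
C = arccos(0.909091) ≈ 24.62°

C = 24.62°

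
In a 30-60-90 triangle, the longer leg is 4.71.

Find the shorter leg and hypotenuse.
In a 30-60-90 triangle the sides are in ratio 1 : √3 : 2, so short leg = long leg/√3 and hypotenuse = 2·(short leg).
Short leg = 4.71/√3 ≈ 4.71/1.73205 ≈ 2.71932
Hypotenuse = 2·2.71932 ≈ 5.43864

Short leg = 2.719, Hypotenuse = 5.439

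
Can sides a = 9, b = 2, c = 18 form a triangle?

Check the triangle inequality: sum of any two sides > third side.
a + b vs c: 9 + 2 = 11 ≤ 18  ✗
a + c vs b: 9 + 18 = 27 > 2  ✓
b + c vs a: 2 + 18 = 20 > 9  ✓

No: 9 + 2 = 11 is not > 18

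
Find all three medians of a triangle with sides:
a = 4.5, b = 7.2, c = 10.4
Median formula: m_a = ½√(2b² + 2c² − a²) (and cyclically). a² = 20.25, b² = 51.84, c² = 108.16.
m_a = ½√(2·51.84 + 2·108.16 − 20.25) = ½√299.75 ≈ ½·17.3133 ≈ 8.65664
m_b = ½√(2·20.25 + 2·108.16 − 51.84) = ½√204.98 ≈ ½·14.3171 ≈ 7.15856
m_c = ½√(2·20.25 + 2·51.84 − 108.16) = ½√36.02 ≈ ½·6.00167 ≈ 3.00083

m_a = 8.657, m_b = 7.159, m_c = 3.001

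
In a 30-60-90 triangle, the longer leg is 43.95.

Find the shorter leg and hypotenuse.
In a 30-60-90 triangle the sides are in ratio 1 : √3 : 2, so short leg = long leg/√3 and hypotenuse = 2·(short leg).
Short leg = 43.95/√3 ≈ 43.95/1.73205 ≈ 25.3745
Hypotenuse = 2·25.3745 ≈ 50.7491

Short leg = 25.37, Hypotenuse = 50.75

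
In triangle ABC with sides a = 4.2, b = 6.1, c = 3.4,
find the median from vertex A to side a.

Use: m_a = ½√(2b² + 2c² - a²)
m_a = ½√(2·6.1² + 2·3.4² − 4.2²) = ½√(2·37.21 + 2·11.56 − 17.64) = ½√(74.42 + 23.12 − 17.64) = ½√79.9
√79.9 ≈ 8.93868, so m_a ≈ 4.46934

m_a = 4.469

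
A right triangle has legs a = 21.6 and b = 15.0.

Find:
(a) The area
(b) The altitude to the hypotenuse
(a) The legs are perpendicular, so Area = ½·a·b = ½·21.6·15.0 = ½·324 = 162
(b) Hypotenuse c = √(a² + b²) = √(466.56 + 225) = √691.56 ≈ 26.2975
    Area = ½·c·h_c  ⇒  h_c = 2·Area/c = 324/26.2975 ≈ 12.3205

Area = 162, h_c = 12.32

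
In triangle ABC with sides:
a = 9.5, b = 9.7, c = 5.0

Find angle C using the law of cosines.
c² = a² + b² − 2ab·cos(C)  ⇒  cos(C) = (a² + b² − c²)/(2ab)
cos(C) = (9.5² + 9.7² − 5.0²)/(2·9.5·9.7) = (90.25 + 94.09 − 25)/184.3 = 159.34/184.3 ≈ 0.864569
C = arccos(0.864569) ≈ 30.1665°

C = 30.17°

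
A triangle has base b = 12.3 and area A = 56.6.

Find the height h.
A = ½·b·h  ⇒  h = 2A/b = 2·56.6/12.3 = 113.2/12.3 ≈ 9.20325

h = 9.203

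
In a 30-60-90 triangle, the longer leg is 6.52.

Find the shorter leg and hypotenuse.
In a 30-60-90 triangle the sides are in ratio 1 : √3 : 2, so short leg = long leg/√3 and hypotenuse = 2·(short leg).
Short leg = 6.52/√3 ≈ 6.52/1.73205 ≈ 3.76432
Hypotenuse = 2·3.76432 ≈ 7.52865

Short leg = 3.764, Hypotenuse = 7.529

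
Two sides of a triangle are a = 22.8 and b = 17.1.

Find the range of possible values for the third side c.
Triangle inequality: |a − b| < c < a + b
|a − b| = |22.8 − 17.1| = 5.7
a + b = 22.8 + 17.1 = 39.9

5.7 < c < 39.9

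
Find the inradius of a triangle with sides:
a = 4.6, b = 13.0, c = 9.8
r = Area/s where s is the semi-perimeter.
s = (4.6 + 13.0 + 9.8)/2 = 27.4/2 = 13.7
Area = √(s(s−a)(s−b)(s−c)) = √(13.7·9.1·0.7·3.9) ≈ √340.349 ≈ 18.4486
r ≈ 18.4486/13.7 ≈ 1.34661

r = 1.347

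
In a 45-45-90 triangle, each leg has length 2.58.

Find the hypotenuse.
In a 45-45-90 triangle the sides are in ratio 1 : 1 : √2, so hypotenuse = leg·√2.
Hypotenuse = 2.58·√2 ≈ 2.58·1.41421 ≈ 3.64867

Hypotenuse = 2.58√2 = 3.649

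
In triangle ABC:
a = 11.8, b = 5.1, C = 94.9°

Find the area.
Two sides and the included angle (SAS): A = ½·a·b·sin(C) = ½·11.8·5.1·sin(94.9°)
sin(94.9°) ≈ 0.996345
A ≈ ½·60.18·0.996345 = 30.09·0.996345 ≈ 29.98

Area = 29.98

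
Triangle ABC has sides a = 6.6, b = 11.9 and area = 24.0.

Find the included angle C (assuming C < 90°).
Area = ½·a·b·sin(C)  ⇒  sin(C) = 2·Area/(a·b) = 2·24.0/(6.6·11.9) = 48/78.54 ≈ 0.611154
C = arcsin(0.611154) ≈ 37.673° (taking the acute solution since C < 90°)

C = 37.67°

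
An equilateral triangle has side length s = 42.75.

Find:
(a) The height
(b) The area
(a) The height splits the triangle into two 30-60-90 halves: h = s·√3/2 = 42.75·1.73205/2 ≈ 74.0452/2 ≈ 37.0226
(b) Area = (√3/4)·s² = (√3/4)·42.75² = (√3/4)·1827.5625 ≈ 0.433013·1827.5625 ≈ 791.358

Height = 37.02, Area = 791.4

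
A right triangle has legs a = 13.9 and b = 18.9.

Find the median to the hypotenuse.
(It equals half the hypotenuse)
Hypotenuse c = √(a² + b²) = √(193.21 + 357.21) = √550.42 ≈ 23.461
Median to hypotenuse = c/2 ≈ 23.461/2 ≈ 11.7305

Median = 11.73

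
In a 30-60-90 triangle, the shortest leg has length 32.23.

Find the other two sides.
In a 30-60-90 triangle the sides are in ratio 1 : √3 : 2 (short leg : long leg : hypotenuse).
Long leg = 32.23·√3 ≈ 32.23·1.73205 ≈ 55.824
Hypotenuse = 2·32.23 = 64.46

Long leg = 32.23√3 = 55.82, Hypotenuse = 64.46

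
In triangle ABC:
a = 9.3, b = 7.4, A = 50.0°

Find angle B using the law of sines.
a/sin(A) = b/sin(B)  ⇒  sin(B) = b·sin(A)/a = 7.4·sin(50.0°)/9.3
sin(50.0°) ≈ 0.766044
sin(B) ≈ 7.4·0.766044/9.3 ≈ 5.66873/9.3 ≈ 0.609541
B = arcsin(0.609541) ≈ 37.5563°
(Since b ≤ a we need B ≤ A, so the obtuse alternative 180° − 37.5563° ≈ 142.444° is rejected.)

B = 37.56°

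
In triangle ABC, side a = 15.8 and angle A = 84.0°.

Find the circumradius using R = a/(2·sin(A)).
R = a/(2·sin(A)) = 15.8/(2·sin(84.0°))
sin(84.0°) ≈ 0.994522
R ≈ 15.8/(2·0.994522) = 15.8/1.98904 ≈ 7.94352

R = 7.944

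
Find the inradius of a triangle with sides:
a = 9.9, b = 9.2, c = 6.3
r = Area/s where s is the semi-perimeter.
s = (9.9 + 9.2 + 6.3)/2 = 25.4/2 = 12.7
Area = √(s(s−a)(s−b)(s−c)) = √(12.7·2.8·3.5·6.4) ≈ √796.544 ≈ 28.2231
r ≈ 28.2231/12.7 ≈ 2.22229

r = 2.222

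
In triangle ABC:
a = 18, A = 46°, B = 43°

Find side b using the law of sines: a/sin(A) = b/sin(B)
a/sin(A) = b/sin(B)  ⇒  b = a·sin(B)/sin(A) = 18·sin(43°)/sin(46°)
sin(43°) ≈ 0.681998, sin(46°) ≈ 0.71934
b ≈ 18·0.681998/0.71934 ≈ 12.276/0.71934 ≈ 17.0656

b = 17.07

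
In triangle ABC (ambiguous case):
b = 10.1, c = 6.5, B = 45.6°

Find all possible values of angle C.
b/sin(B) = c/sin(C)  ⇒  sin(C) = c·sin(B)/b = 6.5·sin(45.6°)/10.1
sin(45.6°) ≈ 0.714473
sin(C) ≈ 6.5·0.714473/10.1 ≈ 4.64407/10.1 ≈ 0.459809
Candidate 1: C₁ = arcsin(0.459809) ≈ 27.3748°  →  A = 180° − 45.6° − 27.3748° ≈ 107.025° > 0, valid
Candidate 2: C₂ = 180° − C₁ ≈ 152.625°  →  A = 180° − 45.6° − 152.625° ≈ -18.2252° ≤ 0, not a valid triangle

C = 27.37° (one solution)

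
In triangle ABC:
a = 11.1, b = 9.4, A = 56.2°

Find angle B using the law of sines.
a/sin(A) = b/sin(B)  ⇒  sin(B) = b·sin(A)/a = 9.4·sin(56.2°)/11.1
sin(56.2°) ≈ 0.830984
sin(B) ≈ 9.4·0.830984/11.1 ≈ 7.81125/11.1 ≈ 0.703717
B = arcsin(0.703717) ≈ 44.726°
(Since b ≤ a we need B ≤ A, so the obtuse alternative 180° − 44.726° ≈ 135.274° is rejected.)

B = 44.73°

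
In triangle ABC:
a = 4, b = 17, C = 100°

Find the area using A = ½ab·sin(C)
A = ½·a·b·sin(C) = ½·4·17·sin(100°)
sin(100°) ≈ 0.984808
A ≈ ½·68·0.984808 = 34·0.984808 ≈ 33.4835

Area = 33.48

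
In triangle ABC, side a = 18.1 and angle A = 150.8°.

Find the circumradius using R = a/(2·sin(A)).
R = a/(2·sin(A)) = 18.1/(2·sin(150.8°))
sin(150.8°) ≈ 0.48786
R ≈ 18.1/(2·0.48786) = 18.1/0.975719 ≈ 18.5504

R = 18.55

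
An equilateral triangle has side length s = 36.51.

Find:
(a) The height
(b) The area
(a) The height splits the triangle into two 30-60-90 halves: h = s·√3/2 = 36.51·1.73205/2 ≈ 63.2372/2 ≈ 31.6186
(b) Area = (√3/4)·s² = (√3/4)·36.51² = (√3/4)·1332.9801 ≈ 0.433013·1332.9801 ≈ 577.197

Height = 31.62, Area = 577.2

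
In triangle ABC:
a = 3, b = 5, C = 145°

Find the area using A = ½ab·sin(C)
A = ½·a·b·sin(C) = ½·3·5·sin(145°)
sin(145°) ≈ 0.573576
A ≈ ½·15·0.573576 = 7.5·0.573576 ≈ 4.30182

Area = 4.302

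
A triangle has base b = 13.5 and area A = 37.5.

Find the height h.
A = ½·b·h  ⇒  h = 2A/b = 2·37.5/13.5 = 75/13.5 ≈ 5.55556

h = 5.556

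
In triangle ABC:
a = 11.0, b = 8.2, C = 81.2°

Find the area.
Two sides and the included angle (SAS): A = ½·a·b·sin(C) = ½·11.0·8.2·sin(81.2°)
sin(81.2°) ≈ 0.988228
A ≈ ½·90.2·0.988228 = 45.1·0.988228 ≈ 44.5691

Area = 44.57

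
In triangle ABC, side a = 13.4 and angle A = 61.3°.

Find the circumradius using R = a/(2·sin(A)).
R = a/(2·sin(A)) = 13.4/(2·sin(61.3°))
sin(61.3°) ≈ 0.877146
R ≈ 13.4/(2·0.877146) = 13.4/1.75429 ≈ 7.63841

R = 7.638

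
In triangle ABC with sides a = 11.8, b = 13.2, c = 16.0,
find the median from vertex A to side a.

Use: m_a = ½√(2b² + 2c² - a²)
m_a = ½√(2·13.2² + 2·16.0² − 11.8²) = ½√(2·174.24 + 2·256 − 139.24) = ½√(348.48 + 512 − 139.24) = ½√721.24
√721.24 ≈ 26.8559, so m_a ≈ 13.428

m_a = 13.43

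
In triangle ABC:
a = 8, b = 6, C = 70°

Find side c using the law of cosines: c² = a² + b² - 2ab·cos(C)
c² = 8² + 6² − 2·8·6·cos(70°)
cos(70°) ≈ 0.34202
c² ≈ 64 + 36 − 96·(0.34202) ≈ 100 − 32.8339 ≈ 67.1661
c ≈ √67.1661 ≈ 8.19549

c = 8.195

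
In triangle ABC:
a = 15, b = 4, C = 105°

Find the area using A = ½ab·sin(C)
A = ½·a·b·sin(C) = ½·15·4·sin(105°)
sin(105°) ≈ 0.965926
A ≈ ½·60·0.965926 = 30·0.965926 ≈ 28.9778

Area = 28.98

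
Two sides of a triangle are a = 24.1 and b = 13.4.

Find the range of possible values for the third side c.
Triangle inequality: |a − b| < c < a + b
|a − b| = |24.1 − 13.4| = 10.7
a + b = 24.1 + 13.4 = 37.5

10.7 < c < 37.5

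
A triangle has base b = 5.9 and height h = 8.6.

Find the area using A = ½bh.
A = ½·b·h = ½·5.9·8.6 = ½·50.74 = 25.37

Area = 25.37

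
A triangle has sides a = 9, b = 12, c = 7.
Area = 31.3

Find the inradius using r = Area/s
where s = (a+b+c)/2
s = (9 + 12 + 7)/2 = 28/2 = 14
r = Area/s = 31.3/14 ≈ 2.23571

r = 2.236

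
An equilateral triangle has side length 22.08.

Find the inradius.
r = Area/s with s the semi-perimeter.
Area = (√3/4)·22.08² = (√3/4)·487.5264 ≈ 0.433013·487.5264 ≈ 211.105
s = 3·22.08/2 = 33.12
r ≈ 211.105/33.12 ≈ 6.37395
(Equivalently r = side/(2√3) = 22.08/3.4641 ≈ 6.37395.)

r = 6.374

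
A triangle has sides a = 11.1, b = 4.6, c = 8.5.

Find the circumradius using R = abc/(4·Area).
First find the area with Heron's formula.
s = (11.1 + 4.6 + 8.5)/2 = 12.1
Area = √(s(s−a)(s−b)(s−c)) = √(12.1·1·7.5·3.6) ≈ √326.7 ≈ 18.0748
abc = 11.1·4.6·8.5 = 434.01
R = abc/(4·Area) ≈ 434.01/(4·18.0748) = 434.01/72.2994 ≈ 6.00296

R = 6.003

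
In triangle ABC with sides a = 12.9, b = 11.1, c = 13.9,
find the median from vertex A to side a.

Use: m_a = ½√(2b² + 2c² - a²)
m_a = ½√(2·11.1² + 2·13.9² − 12.9²) = ½√(2·123.21 + 2·193.21 − 166.41) = ½√(246.42 + 386.42 − 166.41) = ½√466.43
√466.43 ≈ 21.597, so m_a ≈ 10.7985

m_a = 10.8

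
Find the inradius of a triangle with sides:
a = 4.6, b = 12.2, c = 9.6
r = Area/s where s is the semi-perimeter.
s = (4.6 + 12.2 + 9.6)/2 = 26.4/2 = 13.2
Area = √(s(s−a)(s−b)(s−c)) = √(13.2·8.6·1·3.6) ≈ √408.672 ≈ 20.2156
r ≈ 20.2156/13.2 ≈ 1.53149

r = 1.531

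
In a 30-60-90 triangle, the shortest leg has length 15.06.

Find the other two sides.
In a 30-60-90 triangle the sides are in ratio 1 : √3 : 2 (short leg : long leg : hypotenuse).
Long leg = 15.06·√3 ≈ 15.06·1.73205 ≈ 26.0847
Hypotenuse = 2·15.06 = 30.12

Long leg = 15.06√3 = 26.08, Hypotenuse = 30.12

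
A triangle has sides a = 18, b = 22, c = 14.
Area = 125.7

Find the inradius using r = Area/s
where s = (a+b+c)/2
s = (18 + 22 + 14)/2 = 54/2 = 27
r = Area/s = 125.7/27 ≈ 4.65556

r = 4.656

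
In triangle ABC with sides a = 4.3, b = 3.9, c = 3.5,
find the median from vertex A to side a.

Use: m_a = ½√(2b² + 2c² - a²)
m_a = ½√(2·3.9² + 2·3.5² − 4.3²) = ½√(2·15.21 + 2·12.25 − 18.49) = ½√(30.42 + 24.5 − 18.49) = ½√36.43
√36.43 ≈ 6.03573, so m_a ≈ 3.01786

m_a = 3.018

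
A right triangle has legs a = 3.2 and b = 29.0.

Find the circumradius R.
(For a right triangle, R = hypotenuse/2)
Hypotenuse c = √(a² + b²) = √(10.24 + 841) = √851.24 ≈ 29.176
R = c/2 ≈ 29.176/2 ≈ 14.588

R = 14.59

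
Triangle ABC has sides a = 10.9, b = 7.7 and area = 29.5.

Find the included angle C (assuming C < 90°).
Area = ½·a·b·sin(C)  ⇒  sin(C) = 2·Area/(a·b) = 2·29.5/(10.9·7.7) = 59/83.93 ≈ 0.702967
C = arcsin(0.702967) ≈ 44.6655° (taking the acute solution since C < 90°)

C = 44.67°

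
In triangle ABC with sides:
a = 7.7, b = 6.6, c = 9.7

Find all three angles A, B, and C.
Law of cosines for each angle (a² = 59.29, b² = 43.56, c² = 94.09):
cos(A) = (b² + c² − a²)/(2bc) = (43.56 + 94.09 − 59.29)/(2·6.6·9.7) = 78.36/128.04 ≈ 0.611996  ⇒  A ≈ 52.266°
cos(B) = (a² + c² − b²)/(2ac) = (59.29 + 94.09 − 43.56)/(2·7.7·9.7) = 109.82/149.38 ≈ 0.735172  ⇒  B ≈ 42.6782°
cos(C) = (a² + b² − c²)/(2ab) = (59.29 + 43.56 − 94.09)/(2·7.7·6.6) = 8.76/101.64 ≈ 0.0861865  ⇒  C ≈ 85.0557°
Check: A + B + C ≈ 180°

A = 52.27°, B = 42.68°, C = 85.06°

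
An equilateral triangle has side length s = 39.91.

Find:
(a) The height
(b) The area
(a) The height splits the triangle into two 30-60-90 halves: h = s·√3/2 = 39.91·1.73205/2 ≈ 69.1261/2 ≈ 34.5631
(b) Area = (√3/4)·s² = (√3/4)·39.91² = (√3/4)·1592.8081 ≈ 0.433013·1592.8081 ≈ 689.706

Height = 34.56, Area = 689.7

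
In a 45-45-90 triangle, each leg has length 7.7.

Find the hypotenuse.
In a 45-45-90 triangle the sides are in ratio 1 : 1 : √2, so hypotenuse = leg·√2.
Hypotenuse = 7.7·√2 ≈ 7.7·1.41421 ≈ 10.8894

Hypotenuse = 7.7√2 = 10.89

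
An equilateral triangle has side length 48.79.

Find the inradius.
r = Area/s with s the semi-perimeter.
Area = (√3/4)·48.79² = (√3/4)·2380.4641 ≈ 0.433013·2380.4641 ≈ 1030.77
s = 3·48.79/2 = 73.185
r ≈ 1030.77/73.185 ≈ 14.0845
(Equivalently r = side/(2√3) = 48.79/3.4641 ≈ 14.0845.)

r = 14.08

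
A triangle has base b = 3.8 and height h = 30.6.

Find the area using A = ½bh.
A = ½·b·h = ½·3.8·30.6 = ½·116.28 = 58.14

Area = 58.14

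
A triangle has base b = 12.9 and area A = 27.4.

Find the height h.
A = ½·b·h  ⇒  h = 2A/b = 2·27.4/12.9 = 54.8/12.9 ≈ 4.24806

h = 4.248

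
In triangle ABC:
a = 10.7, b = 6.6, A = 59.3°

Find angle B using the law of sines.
a/sin(A) = b/sin(B)  ⇒  sin(B) = b·sin(A)/a = 6.6·sin(59.3°)/10.7
sin(59.3°) ≈ 0.859852
sin(B) ≈ 6.6·0.859852/10.7 ≈ 5.67502/10.7 ≈ 0.530376
B = arcsin(0.530376) ≈ 32.0309°
(Since b ≤ a we need B ≤ A, so the obtuse alternative 180° − 32.0309° ≈ 147.969° is rejected.)

B = 32.03°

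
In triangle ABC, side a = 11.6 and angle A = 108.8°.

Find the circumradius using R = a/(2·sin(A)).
R = a/(2·sin(A)) = 11.6/(2·sin(108.8°))
sin(108.8°) ≈ 0.946649
R ≈ 11.6/(2·0.946649) = 11.6/1.8933 ≈ 6.12687

R = 6.127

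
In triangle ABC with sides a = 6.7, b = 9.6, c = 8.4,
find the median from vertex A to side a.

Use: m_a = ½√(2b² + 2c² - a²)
m_a = ½√(2·9.6² + 2·8.4² − 6.7²) = ½√(2·92.16 + 2·70.56 − 44.89) = ½√(184.32 + 141.12 − 44.89) = ½√280.55
√280.55 ≈ 16.7496, so m_a ≈ 8.37481

m_a = 8.375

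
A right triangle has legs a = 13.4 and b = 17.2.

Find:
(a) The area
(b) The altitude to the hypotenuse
(a) The legs are perpendicular, so Area = ½·a·b = ½·13.4·17.2 = ½·230.48 = 115.24
(b) Hypotenuse c = √(a² + b²) = √(179.56 + 295.84) = √475.4 ≈ 21.8037
    Area = ½·c·h_c  ⇒  h_c = 2·Area/c = 230.48/21.8037 ≈ 10.5707

Area = 115.24, h_c = 10.57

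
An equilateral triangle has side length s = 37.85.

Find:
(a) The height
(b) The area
(a) The height splits the triangle into two 30-60-90 halves: h = s·√3/2 = 37.85·1.73205/2 ≈ 65.5581/2 ≈ 32.7791
(b) Area = (√3/4)·s² = (√3/4)·37.85² = (√3/4)·1432.6225 ≈ 0.433013·1432.6225 ≈ 620.344

Height = 32.78, Area = 620.3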